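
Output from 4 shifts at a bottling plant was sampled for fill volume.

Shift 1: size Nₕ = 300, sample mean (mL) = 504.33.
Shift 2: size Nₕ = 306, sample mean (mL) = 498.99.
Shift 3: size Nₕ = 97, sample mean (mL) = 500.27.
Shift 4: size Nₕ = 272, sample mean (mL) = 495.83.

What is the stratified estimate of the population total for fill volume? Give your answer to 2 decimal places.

487381.89

Population total = Σ Nₕ·x̄ₕ (each stratum's size times its mean).
300·504.33 + 306·498.99 + 97·500.27 + 272·495.83 = 151299 + 152690.94 + 48526.19 + 134865.76 = 487381.89.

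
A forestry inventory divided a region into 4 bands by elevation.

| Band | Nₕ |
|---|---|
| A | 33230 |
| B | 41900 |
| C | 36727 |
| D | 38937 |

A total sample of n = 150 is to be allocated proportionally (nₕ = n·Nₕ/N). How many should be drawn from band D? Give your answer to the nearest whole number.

39

N = 33230 + 41900 + 36727 + 38937 = 150794.
n_D = 150·38937/150794 = 38.732... → 39.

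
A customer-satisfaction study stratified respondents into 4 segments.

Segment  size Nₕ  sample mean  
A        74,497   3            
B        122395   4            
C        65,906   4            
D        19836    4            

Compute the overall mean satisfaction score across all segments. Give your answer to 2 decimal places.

3.74

N = 74497 + 122395 + 65906 + 19836 = 282634.
Overall mean = Σ (Nₕ/N)·x̄ₕ — weight by population share, not a simple average.
Σ Nₕx̄ₕ = 74497·3 + 122395·4 + 65906·4 + 19836·4 = 223491 + 489580 + 263624 + 79344 = 1056039.
Divide by N: 1056039 / 282634 = 3.7364... → 3.74.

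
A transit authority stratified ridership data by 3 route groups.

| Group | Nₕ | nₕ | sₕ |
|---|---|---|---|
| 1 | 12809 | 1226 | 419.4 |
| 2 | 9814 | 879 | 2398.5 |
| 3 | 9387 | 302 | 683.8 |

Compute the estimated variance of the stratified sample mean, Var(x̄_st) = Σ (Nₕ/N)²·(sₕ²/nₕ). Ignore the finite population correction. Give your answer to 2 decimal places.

N = 32010. Term for each stratum: Wₕ²sₕ²/nₕ.
Var(x̄_st) = 22.97341 + 615.19292 + 133.14766 = 771.31399 → 771.31.

771.31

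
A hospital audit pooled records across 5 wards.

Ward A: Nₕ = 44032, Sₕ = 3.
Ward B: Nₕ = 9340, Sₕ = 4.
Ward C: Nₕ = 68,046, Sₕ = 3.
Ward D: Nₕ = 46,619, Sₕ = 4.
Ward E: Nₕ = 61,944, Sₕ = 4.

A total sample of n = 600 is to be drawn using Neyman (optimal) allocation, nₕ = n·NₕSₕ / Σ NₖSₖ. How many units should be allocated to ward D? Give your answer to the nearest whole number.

138

Σ NₕSₕ = 44032·3 + 9340·4 + 68046·3 + 46619·4 + 61944·4 = 807846.
Share for D: 186476/807846 = 0.23083.
n_D = 600 × 0.23083 = 138.499... → 138.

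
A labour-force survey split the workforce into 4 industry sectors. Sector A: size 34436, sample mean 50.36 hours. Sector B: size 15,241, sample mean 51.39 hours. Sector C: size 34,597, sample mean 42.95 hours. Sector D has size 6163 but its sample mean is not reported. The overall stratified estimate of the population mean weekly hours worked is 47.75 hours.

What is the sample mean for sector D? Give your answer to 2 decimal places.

N = 34436 + 15241 + 34597 + 6163 = 90437.
Overall total = μ·N = 47.75·90437 = 4318366.75.
Subtract the known strata: 34436·50.36 + 15241·51.39 + 34597·42.95 = 4003373.1.
Remaining total for sector D: 4318366.75 − 4003373.1 = 314993.65.
Divide by its size: 314993.65 / 6163 = 51.1104... → 51.11.

51.11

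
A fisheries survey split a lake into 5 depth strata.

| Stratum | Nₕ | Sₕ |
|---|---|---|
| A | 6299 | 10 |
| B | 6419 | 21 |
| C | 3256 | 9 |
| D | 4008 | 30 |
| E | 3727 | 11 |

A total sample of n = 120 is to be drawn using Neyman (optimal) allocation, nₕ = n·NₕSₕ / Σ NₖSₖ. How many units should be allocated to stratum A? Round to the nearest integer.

19

A: NₕSₕ = 6299·10 = 62990
B: NₕSₕ = 6419·21 = 134799
C: NₕSₕ = 3256·9 = 29304
D: NₕSₕ = 4008·30 = 120240
E: NₕSₕ = 3727·11 = 40997
Σ NₕSₕ = 388330.
n_A = 120·62990/388330 = 19.465... → 19.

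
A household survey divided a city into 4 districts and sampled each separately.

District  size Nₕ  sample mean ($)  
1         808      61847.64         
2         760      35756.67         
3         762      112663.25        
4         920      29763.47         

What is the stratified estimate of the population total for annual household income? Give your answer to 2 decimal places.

190379751.22

Estimate total by summing Nₕ·x̄ₕ over strata.
808·61847.64 + 760·35756.67 + 762·112663.25 + 920·29763.47 = 49972893.12 + 27175069.2 + 85849396.5 + 27382392.4 = 190379751.22.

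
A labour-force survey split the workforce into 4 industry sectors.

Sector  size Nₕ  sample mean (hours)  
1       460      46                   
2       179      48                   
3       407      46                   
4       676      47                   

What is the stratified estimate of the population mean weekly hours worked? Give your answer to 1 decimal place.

N = 460 + 179 + 407 + 676 = 1722.
The stratified mean weights each stratum mean by its population share Nₕ/N.
Σ Nₕx̄ₕ = 460·46 + 179·48 + 407·46 + 676·47 = 21160 + 8592 + 18722 + 31772 = 80246.
Divide by N: 80246 / 1722 = 46.600... → 46.6.

46.6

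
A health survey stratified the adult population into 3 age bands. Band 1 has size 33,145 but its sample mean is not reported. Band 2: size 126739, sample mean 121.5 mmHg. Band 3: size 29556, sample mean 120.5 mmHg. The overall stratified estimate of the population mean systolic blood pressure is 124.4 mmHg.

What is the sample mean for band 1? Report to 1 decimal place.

139.0

Σ Nₕx̄ₕ = N·μ, so 33145·x̄_1 = 189440·124.4 − (126739·121.5 + 29556·120.5).
= 23566336 − 18960286.5 = 4606049.5.
x̄_1 = 4606049.5 / 33145 = 138.967... → 139.0.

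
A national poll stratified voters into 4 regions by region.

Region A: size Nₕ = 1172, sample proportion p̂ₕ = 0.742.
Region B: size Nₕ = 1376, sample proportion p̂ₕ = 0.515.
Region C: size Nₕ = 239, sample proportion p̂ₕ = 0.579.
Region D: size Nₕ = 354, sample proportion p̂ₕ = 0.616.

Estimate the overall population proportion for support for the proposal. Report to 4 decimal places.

0.6160

Wₕ = Nₕ/N with N = 3141: 0.3731, 0.4381, 0.0761, 0.1127.
p̂_st = 0.3731·0.742 + 0.4381·0.515 + 0.0761·0.579 + 0.1127·0.616 ≈ 0.615953... → 0.6160.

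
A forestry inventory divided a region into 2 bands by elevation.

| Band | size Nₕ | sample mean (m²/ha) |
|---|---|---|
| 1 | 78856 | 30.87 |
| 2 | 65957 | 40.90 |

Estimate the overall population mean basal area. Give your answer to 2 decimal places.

35.44

x̄_st = (Σ Nₕx̄ₕ) / (Σ Nₕ) = (78856·30.87 + 65957·40.90) / 144813
= 5131926.02 / 144813 = 35.4383... → 35.44.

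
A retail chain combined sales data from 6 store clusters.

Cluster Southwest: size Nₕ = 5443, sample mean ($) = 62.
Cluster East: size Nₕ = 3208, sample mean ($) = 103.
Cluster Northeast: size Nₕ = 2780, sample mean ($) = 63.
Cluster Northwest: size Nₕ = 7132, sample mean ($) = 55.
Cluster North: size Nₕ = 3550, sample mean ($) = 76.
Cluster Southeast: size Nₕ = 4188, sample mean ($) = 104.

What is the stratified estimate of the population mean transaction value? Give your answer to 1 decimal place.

x̄_st = (Σ Nₕx̄ₕ) / (Σ Nₕ) = (5443·62 + 3208·103 + 2780·63 + 7132·55 + 3550·76 + 4188·104) / 26301
= 1940642 / 26301 = 73.786... → 73.8.

73.8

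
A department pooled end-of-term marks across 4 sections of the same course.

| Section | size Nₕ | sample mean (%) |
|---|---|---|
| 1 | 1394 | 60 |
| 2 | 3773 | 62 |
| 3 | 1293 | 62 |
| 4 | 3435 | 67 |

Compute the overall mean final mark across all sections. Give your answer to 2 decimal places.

63.45

N = 9895; weights Wₕ = Nₕ/N = (0.1409, 0.3813, 0.1307, 0.3471).
x̄_st = Σ Wₕ·x̄ₕ = 0.1409·60 + 0.3813·62 + 0.1307·62 + 0.3471·67 ≈ 63.4540...
→ 63.45.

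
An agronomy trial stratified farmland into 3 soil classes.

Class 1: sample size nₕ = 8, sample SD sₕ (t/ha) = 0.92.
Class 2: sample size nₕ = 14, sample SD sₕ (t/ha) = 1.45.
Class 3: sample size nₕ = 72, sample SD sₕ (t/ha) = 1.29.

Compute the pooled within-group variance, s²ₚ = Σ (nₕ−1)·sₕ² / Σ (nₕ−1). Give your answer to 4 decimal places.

1: (8−1)·0.92² = 7·0.8464 = 5.9248
2: (14−1)·1.45² = 13·2.1025 = 27.3325
3: (72−1)·1.29² = 71·1.6641 = 118.1511
Numerator = 151.4084; denominator = Σ(nₕ−1) = 91.
s²ₚ = 151.4084/91 = 1.663829... → 1.6638.

1.6638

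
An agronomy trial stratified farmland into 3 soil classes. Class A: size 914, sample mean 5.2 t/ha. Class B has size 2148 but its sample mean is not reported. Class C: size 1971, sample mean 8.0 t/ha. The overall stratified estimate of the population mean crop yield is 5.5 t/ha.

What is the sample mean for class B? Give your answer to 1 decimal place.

3.3

N = 914 + 2148 + 1971 = 5033.
Overall total = μ·N = 5.5·5033 = 27681.5.
Subtract the known strata: 914·5.2 + 1971·8.0 = 20520.8.
Remaining total for class B: 27681.5 − 20520.8 = 7160.7.
Divide by its size: 7160.7 / 2148 = 3.334... → 3.3.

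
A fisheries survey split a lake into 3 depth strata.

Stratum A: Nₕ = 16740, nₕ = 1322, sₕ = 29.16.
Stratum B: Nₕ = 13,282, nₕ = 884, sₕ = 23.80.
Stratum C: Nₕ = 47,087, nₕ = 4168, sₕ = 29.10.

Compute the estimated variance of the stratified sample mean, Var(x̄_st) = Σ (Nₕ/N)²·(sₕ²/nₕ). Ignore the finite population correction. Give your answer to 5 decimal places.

0.12509

N = 77109. Term for each stratum: Wₕ²sₕ²/nₕ.
Var(x̄_st) = 0.03031408 + 0.01901159 + 0.07576178 = 0.12508745 → 0.12509.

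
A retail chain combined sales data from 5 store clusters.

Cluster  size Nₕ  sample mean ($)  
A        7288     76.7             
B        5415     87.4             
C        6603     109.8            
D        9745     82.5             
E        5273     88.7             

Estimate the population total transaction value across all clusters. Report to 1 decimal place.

Estimate total by summing Nₕ·x̄ₕ over strata.
7288·76.7 + 5415·87.4 + 6603·109.8 + 9745·82.5 + 5273·88.7 = 558989.6 + 473271 + 725009.4 + 803962.5 + 467715.1 = 3028947.6.

3028947.6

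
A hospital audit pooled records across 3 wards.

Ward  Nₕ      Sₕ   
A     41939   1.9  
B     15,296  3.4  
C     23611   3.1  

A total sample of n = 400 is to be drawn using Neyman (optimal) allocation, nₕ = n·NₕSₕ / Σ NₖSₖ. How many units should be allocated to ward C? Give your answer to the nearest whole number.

Σ NₕSₕ = 41939·1.9 + 15296·3.4 + 23611·3.1 = 204884.6.
Share for C: 73194.1/204884.6 = 0.35725.
n_C = 400 × 0.35725 = 142.898... → 143.

143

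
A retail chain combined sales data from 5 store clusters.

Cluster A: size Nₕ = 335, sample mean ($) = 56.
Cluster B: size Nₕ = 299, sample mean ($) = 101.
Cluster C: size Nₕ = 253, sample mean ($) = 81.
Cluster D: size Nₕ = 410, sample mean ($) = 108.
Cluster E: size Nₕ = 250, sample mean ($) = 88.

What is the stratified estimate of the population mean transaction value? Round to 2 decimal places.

87.74

N = 1547; weights Wₕ = Nₕ/N = (0.2165, 0.1933, 0.1635, 0.2650, 0.1616).
x̄_st = Σ Wₕ·x̄ₕ = 0.2165·56 + 0.1933·101 + 0.1635·81 + 0.2650·108 + 0.1616·88 ≈ 87.7388...
→ 87.74.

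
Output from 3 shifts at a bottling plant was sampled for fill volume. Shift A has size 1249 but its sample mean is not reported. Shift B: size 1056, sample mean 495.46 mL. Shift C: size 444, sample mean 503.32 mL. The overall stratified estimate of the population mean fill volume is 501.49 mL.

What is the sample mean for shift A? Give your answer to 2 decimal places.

505.94

N = 1249 + 1056 + 444 = 2749.
Overall total = μ·N = 501.49·2749 = 1378596.01.
Subtract the known strata: 1056·495.46 + 444·503.32 = 746679.84.
Remaining total for shift A: 1378596.01 − 746679.84 = 631916.17.
Divide by its size: 631916.17 / 1249 = 505.9377... → 505.94.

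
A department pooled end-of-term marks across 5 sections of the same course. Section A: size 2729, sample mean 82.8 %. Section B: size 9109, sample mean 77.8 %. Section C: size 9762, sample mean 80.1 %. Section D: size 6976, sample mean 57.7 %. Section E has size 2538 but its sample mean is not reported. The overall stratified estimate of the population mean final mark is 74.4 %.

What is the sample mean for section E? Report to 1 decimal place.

Σ Nₕx̄ₕ = N·μ, so 2538·x̄_E = 31114·74.4 − (2729·82.8 + 9109·77.8 + 9762·80.1 + 6976·57.7).
= 2314881.6 − 2119092.8 = 195788.8.
x̄_E = 195788.8 / 2538 = 77.143... → 77.1.

77.1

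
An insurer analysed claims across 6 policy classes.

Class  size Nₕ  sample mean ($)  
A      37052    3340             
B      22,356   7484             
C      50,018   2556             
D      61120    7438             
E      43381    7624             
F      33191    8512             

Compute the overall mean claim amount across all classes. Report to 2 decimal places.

N = 247118; weights Wₕ = Nₕ/N = (0.1499, 0.0905, 0.2024, 0.2473, 0.1755, 0.1343).
x̄_st = Σ Wₕ·x̄ₕ = 0.1499·3340 + 0.0905·7484 + 0.2024·2556 + 0.2473·7438 + 0.1755·7624 + 0.1343·8512 ≈ 6016.4824...
→ 6016.48.

6016.48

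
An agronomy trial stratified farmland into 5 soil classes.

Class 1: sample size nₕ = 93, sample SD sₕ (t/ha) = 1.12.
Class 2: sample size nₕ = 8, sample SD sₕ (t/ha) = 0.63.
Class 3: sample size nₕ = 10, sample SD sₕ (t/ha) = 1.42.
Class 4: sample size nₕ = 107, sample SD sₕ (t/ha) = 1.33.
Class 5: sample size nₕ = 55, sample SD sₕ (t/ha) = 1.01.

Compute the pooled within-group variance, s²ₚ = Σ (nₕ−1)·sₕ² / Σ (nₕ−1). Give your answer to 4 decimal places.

1.4139

Degrees of freedom: 92 + 7 + 9 + 106 + 54 = 268.
Σ(nₕ−1)sₕ² = 92·1.2544 + 7·0.3969 + 9·2.0164 + 106·1.7689 + 54·1.0201 = 378.9195.
s²ₚ = 378.9195 / 268 = 1.413879... → 1.4139.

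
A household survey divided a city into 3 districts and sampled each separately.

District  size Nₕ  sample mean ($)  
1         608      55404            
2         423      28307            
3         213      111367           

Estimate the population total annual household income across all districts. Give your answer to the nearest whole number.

69380664

1: 608·55404 = 33685632
2: 423·28307 = 11973861
3: 213·111367 = 23721171
τ̂ = Σ Nₕx̄ₕ = 69380664.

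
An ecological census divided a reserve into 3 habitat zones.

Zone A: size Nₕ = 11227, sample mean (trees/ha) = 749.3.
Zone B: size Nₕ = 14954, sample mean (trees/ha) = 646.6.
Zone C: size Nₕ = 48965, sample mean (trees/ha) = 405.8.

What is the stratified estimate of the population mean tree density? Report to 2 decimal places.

505.04

N = 11227 + 14954 + 48965 = 75146.
Weight each subgroup mean by Nₕ/N and sum.
Σ Nₕx̄ₕ = 11227·749.3 + 14954·646.6 + 48965·405.8 = 8412391.1 + 9669256.4 + 19869997 = 37951644.5.
Divide by N: 37951644.5 / 75146 = 505.0388... → 505.04.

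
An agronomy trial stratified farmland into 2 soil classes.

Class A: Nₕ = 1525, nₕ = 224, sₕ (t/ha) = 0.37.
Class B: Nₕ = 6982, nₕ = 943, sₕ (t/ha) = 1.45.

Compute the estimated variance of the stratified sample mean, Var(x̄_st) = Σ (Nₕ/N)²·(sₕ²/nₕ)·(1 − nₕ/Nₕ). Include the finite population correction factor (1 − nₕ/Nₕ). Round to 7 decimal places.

N = 8507; Wₕ = Nₕ/N.
class A: (1525/8507)²·0.37²/224·(1 − 224/1525) = 0.0000167552
class B: (6982/8507)²·1.45²/943·(1 − 943/6982) = 0.0012990214
Sum = 0.0013157766 → 0.0013158.

0.0013158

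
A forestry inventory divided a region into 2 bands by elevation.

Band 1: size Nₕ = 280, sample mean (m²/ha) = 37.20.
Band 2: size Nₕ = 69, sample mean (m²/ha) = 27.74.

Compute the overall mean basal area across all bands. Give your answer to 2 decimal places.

35.33

x̄_st = (Σ Nₕx̄ₕ) / (Σ Nₕ) = (280·37.20 + 69·27.74) / 349
= 12330.06 / 349 = 35.3297... → 35.33.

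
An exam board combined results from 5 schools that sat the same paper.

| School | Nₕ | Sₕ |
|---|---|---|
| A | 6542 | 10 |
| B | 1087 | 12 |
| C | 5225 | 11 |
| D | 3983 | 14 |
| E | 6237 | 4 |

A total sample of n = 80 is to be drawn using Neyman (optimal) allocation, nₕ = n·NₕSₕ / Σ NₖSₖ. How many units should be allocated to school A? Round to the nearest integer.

A: NₕSₕ = 6542·10 = 65420
B: NₕSₕ = 1087·12 = 13044
C: NₕSₕ = 5225·11 = 57475
D: NₕSₕ = 3983·14 = 55762
E: NₕSₕ = 6237·4 = 24948
Σ NₕSₕ = 216649.
n_A = 80·65420/216649 = 24.157... → 24.

24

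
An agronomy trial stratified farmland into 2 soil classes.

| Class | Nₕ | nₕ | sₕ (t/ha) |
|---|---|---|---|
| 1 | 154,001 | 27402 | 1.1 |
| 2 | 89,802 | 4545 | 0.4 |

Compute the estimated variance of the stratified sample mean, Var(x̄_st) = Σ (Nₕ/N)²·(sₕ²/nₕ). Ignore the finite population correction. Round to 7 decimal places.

N = 243803; Wₕ = Nₕ/N.
class 1: (154001/243803)²·1.1²/27402 = 0.0000176186
class 2: (89802/243803)²·0.4²/4545 = 0.0000047762
Sum = 0.0000223948 → 0.0000224.

0.0000224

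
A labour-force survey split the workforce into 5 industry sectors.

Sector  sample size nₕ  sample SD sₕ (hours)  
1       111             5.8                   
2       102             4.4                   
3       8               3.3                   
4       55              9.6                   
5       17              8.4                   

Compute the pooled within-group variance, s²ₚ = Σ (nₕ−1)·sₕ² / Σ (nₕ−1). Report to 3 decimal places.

Degrees of freedom: 110 + 101 + 7 + 54 + 16 = 288.
Σ(nₕ−1)sₕ² = 110·33.64 + 101·19.36 + 7·10.89 + 54·92.16 + 16·70.56 = 11837.59.
s²ₚ = 11837.59 / 288 = 41.10274... → 41.103.

41.103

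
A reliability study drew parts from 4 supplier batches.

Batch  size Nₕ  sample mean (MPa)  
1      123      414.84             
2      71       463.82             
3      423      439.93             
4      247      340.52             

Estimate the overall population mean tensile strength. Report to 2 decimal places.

N = 864; weights Wₕ = Nₕ/N = (0.1424, 0.0822, 0.4896, 0.2859).
x̄_st = Σ Wₕ·x̄ₕ = 0.1424·414.84 + 0.0822·463.82 + 0.4896·439.93 + 0.2859·340.52 ≈ 409.9020...
→ 409.90.

409.90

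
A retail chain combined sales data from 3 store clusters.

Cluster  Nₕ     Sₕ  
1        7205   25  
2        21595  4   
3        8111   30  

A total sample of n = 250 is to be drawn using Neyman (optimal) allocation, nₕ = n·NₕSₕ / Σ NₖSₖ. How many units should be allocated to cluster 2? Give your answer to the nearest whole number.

Σ NₕSₕ = 7205·25 + 21595·4 + 8111·30 = 509835.
Share for 2: 86380/509835 = 0.16943.
n_2 = 250 × 0.16943 = 42.357... → 42.

42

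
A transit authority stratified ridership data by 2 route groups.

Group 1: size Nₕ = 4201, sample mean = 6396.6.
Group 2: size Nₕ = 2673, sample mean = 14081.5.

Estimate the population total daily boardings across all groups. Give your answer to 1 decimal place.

64511966.1

1: 4201·6396.6 = 26872116.6
2: 2673·14081.5 = 37639849.5
τ̂ = Σ Nₕx̄ₕ = 64511966.1.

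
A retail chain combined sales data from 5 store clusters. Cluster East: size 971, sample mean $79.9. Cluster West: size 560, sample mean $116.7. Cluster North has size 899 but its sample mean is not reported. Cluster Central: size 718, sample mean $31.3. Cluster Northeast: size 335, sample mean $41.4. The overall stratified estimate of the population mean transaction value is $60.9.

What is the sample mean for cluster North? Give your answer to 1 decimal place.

Σ Nₕx̄ₕ = N·μ, so 899·x̄_North = 3483·60.9 − (971·79.9 + 560·116.7 + 718·31.3 + 335·41.4).
= 212114.7 − 179277.3 = 32837.4.
x̄_North = 32837.4 / 899 = 36.527... → 36.5.

36.5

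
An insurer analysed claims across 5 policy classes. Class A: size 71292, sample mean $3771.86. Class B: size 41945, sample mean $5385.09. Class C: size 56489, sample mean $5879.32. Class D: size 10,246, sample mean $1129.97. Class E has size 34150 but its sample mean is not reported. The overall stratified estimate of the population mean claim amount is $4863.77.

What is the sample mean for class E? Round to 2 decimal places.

N = 71292 + 41945 + 56489 + 10246 + 34150 = 214122.
Overall total = μ·N = 4863.77·214122 = 1041440159.94.
Subtract the known strata: 71292·3771.86 + 41945·5385.09 + 56489·5879.32 + 10246·1129.97 = 838475623.27.
Remaining total for class E: 1041440159.94 − 838475623.27 = 202964536.67.
Divide by its size: 202964536.67 / 34150 = 5943.3246... → 5943.32.

5943.32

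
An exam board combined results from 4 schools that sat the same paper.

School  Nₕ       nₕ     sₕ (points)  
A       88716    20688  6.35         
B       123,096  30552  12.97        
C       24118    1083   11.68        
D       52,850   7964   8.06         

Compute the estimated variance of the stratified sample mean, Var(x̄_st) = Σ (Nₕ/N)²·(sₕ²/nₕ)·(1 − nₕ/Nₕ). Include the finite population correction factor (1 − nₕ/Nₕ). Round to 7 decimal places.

N = 288780. Term for each stratum: Wₕ²sₕ²/nₕ·(1−nₕ/Nₕ).
Var(x̄_st) = 0.0001410537 + 0.0007521393 + 0.0008391750 + 0.0002320387 = 0.0019644067 → 0.0019644.

0.0019644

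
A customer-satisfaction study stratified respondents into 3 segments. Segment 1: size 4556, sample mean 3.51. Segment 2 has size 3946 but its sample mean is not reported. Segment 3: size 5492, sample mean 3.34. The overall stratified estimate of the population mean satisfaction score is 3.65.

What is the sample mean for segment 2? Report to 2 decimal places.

Σ Nₕx̄ₕ = N·μ, so 3946·x̄_2 = 13994·3.65 − (4556·3.51 + 5492·3.34).
= 51078.1 − 34334.84 = 16743.26.
x̄_2 = 16743.26 / 3946 = 4.2431... → 4.24.

4.24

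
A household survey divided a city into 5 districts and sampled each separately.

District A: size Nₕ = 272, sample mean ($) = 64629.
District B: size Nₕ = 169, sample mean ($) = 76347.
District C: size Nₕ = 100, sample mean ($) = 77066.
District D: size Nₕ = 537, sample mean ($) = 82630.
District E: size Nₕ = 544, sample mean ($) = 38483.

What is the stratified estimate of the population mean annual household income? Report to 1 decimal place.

63807.3

x̄_st = (Σ Nₕx̄ₕ) / (Σ Nₕ) = (272·64629 + 169·76347 + 100·77066 + 537·82630 + 544·38483) / 1622
= 103495393 / 1622 = 63807.271... → 63807.3.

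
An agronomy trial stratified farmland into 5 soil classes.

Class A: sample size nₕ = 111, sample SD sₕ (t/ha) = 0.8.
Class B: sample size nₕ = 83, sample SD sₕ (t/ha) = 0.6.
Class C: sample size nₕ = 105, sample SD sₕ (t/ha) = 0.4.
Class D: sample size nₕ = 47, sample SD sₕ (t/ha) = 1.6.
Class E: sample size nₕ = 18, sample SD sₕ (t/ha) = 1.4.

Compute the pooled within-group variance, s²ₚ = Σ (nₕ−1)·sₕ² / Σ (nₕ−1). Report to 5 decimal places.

0.74552

Degrees of freedom: 110 + 82 + 104 + 46 + 17 = 359.
Σ(nₕ−1)sₕ² = 110·0.64 + 82·0.36 + 104·0.16 + 46·2.56 + 17·1.96 = 267.64.
s²ₚ = 267.64 / 359 = 0.7455153... → 0.74552.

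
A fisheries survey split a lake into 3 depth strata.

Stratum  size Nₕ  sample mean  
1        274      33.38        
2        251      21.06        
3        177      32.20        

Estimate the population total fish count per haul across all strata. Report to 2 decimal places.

Estimate total by summing Nₕ·x̄ₕ over strata.
274·33.38 + 251·21.06 + 177·32.20 = 9146.12 + 5286.06 + 5699.4 = 20131.58.

20131.58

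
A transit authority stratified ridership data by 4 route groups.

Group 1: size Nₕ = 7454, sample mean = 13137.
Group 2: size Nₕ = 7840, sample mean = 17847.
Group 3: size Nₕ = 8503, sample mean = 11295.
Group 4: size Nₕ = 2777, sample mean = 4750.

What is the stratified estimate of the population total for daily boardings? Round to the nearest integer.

347075813

1: 7454·13137 = 97923198
2: 7840·17847 = 139920480
3: 8503·11295 = 96041385
4: 2777·4750 = 13190750
τ̂ = Σ Nₕx̄ₕ = 347075813.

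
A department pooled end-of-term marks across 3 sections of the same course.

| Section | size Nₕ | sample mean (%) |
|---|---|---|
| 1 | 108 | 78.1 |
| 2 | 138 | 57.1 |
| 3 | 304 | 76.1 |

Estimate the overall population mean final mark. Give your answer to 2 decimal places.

N = 108 + 138 + 304 = 550.
Overall mean = Σ (Nₕ/N)·x̄ₕ — weight by population share, not a simple average.
Σ Nₕx̄ₕ = 108·78.1 + 138·57.1 + 304·76.1 = 8434.8 + 7879.8 + 23134.4 = 39449.
Divide by N: 39449 / 550 = 71.7255... → 71.73.

71.73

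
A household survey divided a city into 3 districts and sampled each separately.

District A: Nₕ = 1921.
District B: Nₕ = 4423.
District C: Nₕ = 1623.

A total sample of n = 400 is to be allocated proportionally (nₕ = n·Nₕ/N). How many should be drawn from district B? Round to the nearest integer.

222

N = 1921 + 4423 + 1623 = 7967.
n_B = 400·4423/7967 = 222.066... → 222.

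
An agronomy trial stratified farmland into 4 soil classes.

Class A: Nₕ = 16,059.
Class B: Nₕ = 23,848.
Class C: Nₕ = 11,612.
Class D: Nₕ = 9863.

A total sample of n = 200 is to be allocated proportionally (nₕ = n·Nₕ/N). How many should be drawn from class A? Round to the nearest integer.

Share of class A = 16059/61382 = 0.26162.
Allocate 200 × 0.26162 = 52.325... → 52.

52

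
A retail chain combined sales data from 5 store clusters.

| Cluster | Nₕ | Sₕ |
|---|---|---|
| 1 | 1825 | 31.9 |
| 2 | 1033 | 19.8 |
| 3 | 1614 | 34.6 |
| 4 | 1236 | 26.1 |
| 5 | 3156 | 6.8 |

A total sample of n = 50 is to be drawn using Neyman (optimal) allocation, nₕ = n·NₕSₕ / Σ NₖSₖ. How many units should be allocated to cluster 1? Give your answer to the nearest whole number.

15

Σ NₕSₕ = 1825·31.9 + 1033·19.8 + 1614·34.6 + 1236·26.1 + 3156·6.8 = 188235.7.
Share for 1: 58217.5/188235.7 = 0.30928.
n_1 = 50 × 0.30928 = 15.464... → 15.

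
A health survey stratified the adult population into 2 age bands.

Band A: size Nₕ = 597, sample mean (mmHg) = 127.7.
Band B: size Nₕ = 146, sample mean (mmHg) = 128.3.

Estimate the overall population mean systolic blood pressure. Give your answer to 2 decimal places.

127.82

N = 597 + 146 = 743.
Overall mean = Σ (Nₕ/N)·x̄ₕ — weight by population share, not a simple average.
Σ Nₕx̄ₕ = 597·127.7 + 146·128.3 = 76236.9 + 18731.8 = 94968.7.
Divide by N: 94968.7 / 743 = 127.8179... → 127.82.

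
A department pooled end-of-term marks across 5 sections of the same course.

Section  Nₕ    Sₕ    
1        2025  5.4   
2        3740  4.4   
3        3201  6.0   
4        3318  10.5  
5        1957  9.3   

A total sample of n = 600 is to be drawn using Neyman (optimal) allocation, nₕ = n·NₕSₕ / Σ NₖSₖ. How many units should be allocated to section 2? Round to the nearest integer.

Σ NₕSₕ = 2025·5.4 + 3740·4.4 + 3201·6.0 + 3318·10.5 + 1957·9.3 = 99636.1.
Share for 2: 16456/99636.1 = 0.16516.
n_2 = 600 × 0.16516 = 99.097... → 99.

99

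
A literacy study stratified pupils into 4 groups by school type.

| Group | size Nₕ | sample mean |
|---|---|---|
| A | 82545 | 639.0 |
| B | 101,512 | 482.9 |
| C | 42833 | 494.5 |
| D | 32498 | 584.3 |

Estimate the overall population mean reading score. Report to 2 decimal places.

x̄_st = (Σ Nₕx̄ₕ) / (Σ Nₕ) = (82545·639.0 + 101512·482.9 + 42833·494.5 + 32498·584.3) / 259388
= 141935899.7 / 259388 = 547.1953... → 547.20.

547.20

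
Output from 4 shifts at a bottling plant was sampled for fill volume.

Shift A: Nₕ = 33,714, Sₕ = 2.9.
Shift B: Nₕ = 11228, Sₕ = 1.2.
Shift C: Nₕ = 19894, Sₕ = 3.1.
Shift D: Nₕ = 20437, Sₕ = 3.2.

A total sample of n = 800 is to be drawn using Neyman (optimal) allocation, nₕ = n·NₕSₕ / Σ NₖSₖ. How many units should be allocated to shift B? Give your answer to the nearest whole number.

Σ NₕSₕ = 33714·2.9 + 11228·1.2 + 19894·3.1 + 20437·3.2 = 238314.
Share for B: 13473.6/238314 = 0.05654.
n_B = 800 × 0.05654 = 45.230... → 45.

45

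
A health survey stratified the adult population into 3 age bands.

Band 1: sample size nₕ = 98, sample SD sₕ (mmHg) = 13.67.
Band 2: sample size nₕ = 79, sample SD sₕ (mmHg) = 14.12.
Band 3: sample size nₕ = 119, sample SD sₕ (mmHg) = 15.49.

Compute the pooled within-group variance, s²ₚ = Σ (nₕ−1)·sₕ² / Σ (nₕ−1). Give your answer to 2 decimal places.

1: (98−1)·13.67² = 97·186.8689 = 18126.2833
2: (79−1)·14.12² = 78·199.3744 = 15551.2032
3: (119−1)·15.49² = 118·239.9401 = 28312.9318
Numerator = 61990.4183; denominator = Σ(nₕ−1) = 293.
s²ₚ = 61990.4183/293 = 211.5714... → 211.57.

211.57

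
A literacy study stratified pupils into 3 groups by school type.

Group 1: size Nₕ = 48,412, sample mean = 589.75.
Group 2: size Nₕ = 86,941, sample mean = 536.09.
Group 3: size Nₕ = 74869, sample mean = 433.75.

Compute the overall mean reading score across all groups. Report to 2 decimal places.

512.00

N = 48412 + 86941 + 74869 = 210222.
The stratified mean weights each stratum mean by its population share Nₕ/N.
Σ Nₕx̄ₕ = 48412·589.75 + 86941·536.09 + 74869·433.75 = 28550977 + 46608200.69 + 32474428.75 = 107633606.44.
Divide by N: 107633606.44 / 210222 = 511.9997... → 512.00.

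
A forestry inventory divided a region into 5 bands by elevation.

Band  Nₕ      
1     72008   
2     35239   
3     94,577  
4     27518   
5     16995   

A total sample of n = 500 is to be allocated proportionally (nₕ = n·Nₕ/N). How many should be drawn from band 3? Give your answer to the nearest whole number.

Share of band 3 = 94577/246337 = 0.38393.
Allocate 500 × 0.38393 = 191.967... → 192.

192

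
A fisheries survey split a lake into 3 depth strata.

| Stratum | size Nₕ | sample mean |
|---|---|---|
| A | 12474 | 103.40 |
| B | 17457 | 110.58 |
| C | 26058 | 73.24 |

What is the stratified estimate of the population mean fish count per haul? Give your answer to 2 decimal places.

x̄_st = (Σ Nₕx̄ₕ) / (Σ Nₕ) = (12474·103.40 + 17457·110.58 + 26058·73.24) / 55989
= 5128694.58 / 55989 = 91.6018... → 91.60.

91.60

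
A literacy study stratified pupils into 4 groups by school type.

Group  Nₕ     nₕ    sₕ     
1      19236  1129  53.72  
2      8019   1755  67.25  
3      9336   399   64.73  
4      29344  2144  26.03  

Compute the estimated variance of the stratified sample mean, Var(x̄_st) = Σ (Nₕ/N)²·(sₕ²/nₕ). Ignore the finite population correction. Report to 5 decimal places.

0.52881

N = 65935; Wₕ = Nₕ/N.
group 1: (19236/65935)²·53.72²/1129 = 0.21755826
group 2: (8019/65935)²·67.25²/1755 = 0.03811675
group 3: (9336/65935)²·64.73²/399 = 0.21053678
group 4: (29344/65935)²·26.03²/2144 = 0.06259363
Sum = 0.52880543 → 0.52881.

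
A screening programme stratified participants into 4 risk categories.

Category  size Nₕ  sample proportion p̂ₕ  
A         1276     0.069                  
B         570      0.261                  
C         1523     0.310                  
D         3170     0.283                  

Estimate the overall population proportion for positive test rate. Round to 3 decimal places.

0.246

Wₕ = Nₕ/N with N = 6539: 0.1951, 0.0872, 0.2329, 0.4848.
p̂_st = 0.1951·0.069 + 0.0872·0.261 + 0.2329·0.310 + 0.4848·0.283 ≈ 0.24561... → 0.246.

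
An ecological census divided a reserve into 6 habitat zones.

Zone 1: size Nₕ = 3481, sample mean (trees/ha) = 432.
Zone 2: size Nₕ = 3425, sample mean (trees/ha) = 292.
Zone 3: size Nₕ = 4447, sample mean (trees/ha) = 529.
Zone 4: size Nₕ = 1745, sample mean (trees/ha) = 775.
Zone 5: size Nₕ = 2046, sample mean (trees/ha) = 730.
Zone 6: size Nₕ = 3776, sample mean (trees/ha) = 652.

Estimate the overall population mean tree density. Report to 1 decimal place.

537.2

N = 3481 + 3425 + 4447 + 1745 + 2046 + 3776 = 18920.
The stratified mean weights each stratum mean by its population share Nₕ/N.
Σ Nₕx̄ₕ = 3481·432 + 3425·292 + 4447·529 + 1745·775 + 2046·730 + 3776·652 = 1503792 + 1000100 + 2352463 + 1352375 + 1493580 + 2461952 = 10164262.
Divide by N: 10164262 / 18920 = 537.223... → 537.2.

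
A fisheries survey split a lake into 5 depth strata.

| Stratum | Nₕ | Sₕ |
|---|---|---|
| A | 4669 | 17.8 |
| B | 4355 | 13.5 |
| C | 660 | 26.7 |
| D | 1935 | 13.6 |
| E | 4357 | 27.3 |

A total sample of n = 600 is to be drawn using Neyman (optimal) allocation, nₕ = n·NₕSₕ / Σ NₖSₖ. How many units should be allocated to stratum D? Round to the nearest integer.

52

A: NₕSₕ = 4669·17.8 = 83108.2
B: NₕSₕ = 4355·13.5 = 58792.5
C: NₕSₕ = 660·26.7 = 17622
D: NₕSₕ = 1935·13.6 = 26316
E: NₕSₕ = 4357·27.3 = 118946.1
Σ NₕSₕ = 304784.8.
n_D = 600·26316/304784.8 = 51.806... → 52.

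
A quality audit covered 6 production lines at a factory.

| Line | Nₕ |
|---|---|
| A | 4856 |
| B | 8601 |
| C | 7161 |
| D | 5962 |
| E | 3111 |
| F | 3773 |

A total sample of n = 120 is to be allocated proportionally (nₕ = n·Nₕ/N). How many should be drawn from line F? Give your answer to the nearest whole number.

14

Share of line F = 3773/33464 = 0.11275.
Allocate 120 × 0.11275 = 13.530... → 14.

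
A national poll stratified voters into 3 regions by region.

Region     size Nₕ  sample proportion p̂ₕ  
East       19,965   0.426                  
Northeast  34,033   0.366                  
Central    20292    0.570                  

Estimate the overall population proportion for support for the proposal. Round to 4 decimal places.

0.4378

N = 19965 + 34033 + 20292 = 74290.
Overall proportion = Σ (Nₕ/N)·p̂ₕ.
Σ Nₕp̂ₕ = 8505.09 + 12456.078 + 11566.44 = 32527.608.
32527.608 / 74290 = 0.437846... → 0.4378.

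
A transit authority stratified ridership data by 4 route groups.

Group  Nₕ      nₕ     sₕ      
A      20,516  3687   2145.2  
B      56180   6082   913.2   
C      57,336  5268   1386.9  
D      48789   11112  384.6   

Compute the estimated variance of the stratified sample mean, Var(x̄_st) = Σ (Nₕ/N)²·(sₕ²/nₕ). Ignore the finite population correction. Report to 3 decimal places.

N = 182821. Term for each stratum: Wₕ²sₕ²/nₕ.
Var(x̄_st) = 15.717941 + 12.947821 + 35.912625 + 0.948021 = 65.526409 → 65.526.

65.526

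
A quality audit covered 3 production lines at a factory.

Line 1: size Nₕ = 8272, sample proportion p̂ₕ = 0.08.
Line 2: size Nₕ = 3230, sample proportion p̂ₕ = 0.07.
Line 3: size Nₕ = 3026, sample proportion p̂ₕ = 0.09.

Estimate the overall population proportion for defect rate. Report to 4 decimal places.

N = 8272 + 3230 + 3026 = 14528.
Overall proportion = Σ (Nₕ/N)·p̂ₕ.
Σ Nₕp̂ₕ = 661.76 + 226.1 + 272.34 = 1160.2.
1160.2 / 14528 = 0.079860... → 0.0799.

0.0799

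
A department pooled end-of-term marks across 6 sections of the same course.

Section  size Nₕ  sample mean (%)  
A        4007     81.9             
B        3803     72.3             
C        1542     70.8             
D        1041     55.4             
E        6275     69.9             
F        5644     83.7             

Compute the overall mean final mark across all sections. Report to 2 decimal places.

75.34

N = 4007 + 3803 + 1542 + 1041 + 6275 + 5644 = 22312.
Weight each subgroup mean by Nₕ/N and sum.
Σ Nₕx̄ₕ = 4007·81.9 + 3803·72.3 + 1542·70.8 + 1041·55.4 + 6275·69.9 + 5644·83.7 = 328173.3 + 274956.9 + 109173.6 + 57671.4 + 438622.5 + 472402.8 = 1681000.5.
Divide by N: 1681000.5 / 22312 = 75.3406... → 75.34.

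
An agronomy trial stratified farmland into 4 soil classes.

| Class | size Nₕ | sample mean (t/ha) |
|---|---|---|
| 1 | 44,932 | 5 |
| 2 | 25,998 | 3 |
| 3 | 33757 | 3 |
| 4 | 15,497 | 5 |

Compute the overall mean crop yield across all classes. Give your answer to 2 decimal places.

4.01

N = 120184; weights Wₕ = Nₕ/N = (0.3739, 0.2163, 0.2809, 0.1289).
x̄_st = Σ Wₕ·x̄ₕ = 0.3739·5 + 0.2163·3 + 0.2809·3 + 0.1289·5 ≈ 4.0056...
→ 4.01.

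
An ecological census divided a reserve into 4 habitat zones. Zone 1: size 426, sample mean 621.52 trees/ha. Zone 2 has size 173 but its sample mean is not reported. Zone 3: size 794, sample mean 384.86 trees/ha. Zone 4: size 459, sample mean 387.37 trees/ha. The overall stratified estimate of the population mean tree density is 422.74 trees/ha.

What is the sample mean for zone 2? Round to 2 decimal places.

N = 426 + 173 + 794 + 459 = 1852.
Overall total = μ·N = 422.74·1852 = 782914.48.
Subtract the known strata: 426·621.52 + 794·384.86 + 459·387.37 = 748149.19.
Remaining total for zone 2: 782914.48 − 748149.19 = 34765.29.
Divide by its size: 34765.29 / 173 = 200.9554... → 200.96.

200.96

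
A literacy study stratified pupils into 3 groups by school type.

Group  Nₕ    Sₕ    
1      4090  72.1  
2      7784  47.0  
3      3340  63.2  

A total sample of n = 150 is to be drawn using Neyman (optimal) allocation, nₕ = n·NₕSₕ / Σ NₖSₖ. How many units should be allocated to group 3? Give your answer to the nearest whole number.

1: NₕSₕ = 4090·72.1 = 294889
2: NₕSₕ = 7784·47.0 = 365848
3: NₕSₕ = 3340·63.2 = 211088
Σ NₕSₕ = 871825.
n_3 = 150·211088/871825 = 36.318... → 36.

36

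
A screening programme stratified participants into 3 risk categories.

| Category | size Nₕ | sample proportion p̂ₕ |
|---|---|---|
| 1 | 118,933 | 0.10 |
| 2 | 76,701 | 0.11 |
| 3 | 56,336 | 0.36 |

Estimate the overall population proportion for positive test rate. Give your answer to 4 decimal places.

0.1612

Wₕ = Nₕ/N with N = 251970: 0.4720, 0.3044, 0.2236.
p̂_st = 0.4720·0.10 + 0.3044·0.11 + 0.2236·0.36 ≈ 0.161175... → 0.1612.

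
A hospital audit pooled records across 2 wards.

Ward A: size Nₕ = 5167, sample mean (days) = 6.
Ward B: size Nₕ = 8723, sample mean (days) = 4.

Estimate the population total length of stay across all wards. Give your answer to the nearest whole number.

65894

A: 5167·6 = 31002
B: 8723·4 = 34892
τ̂ = Σ Nₕx̄ₕ = 65894.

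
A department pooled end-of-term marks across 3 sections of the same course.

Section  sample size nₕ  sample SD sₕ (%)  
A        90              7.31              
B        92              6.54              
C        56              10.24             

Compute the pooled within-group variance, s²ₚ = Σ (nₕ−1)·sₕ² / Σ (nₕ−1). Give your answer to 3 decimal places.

61.341

Degrees of freedom: 89 + 91 + 55 = 235.
Σ(nₕ−1)sₕ² = 89·53.4361 + 91·42.7716 + 55·104.8576 = 14415.1965.
s²ₚ = 14415.1965 / 235 = 61.34126... → 61.341.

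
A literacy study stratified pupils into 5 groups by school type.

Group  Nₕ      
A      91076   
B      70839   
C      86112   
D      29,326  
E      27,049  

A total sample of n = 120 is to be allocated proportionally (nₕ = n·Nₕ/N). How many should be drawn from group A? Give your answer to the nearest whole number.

N = 91076 + 70839 + 86112 + 29326 + 27049 = 304402.
n_A = 120·91076/304402 = 35.904... → 36.

36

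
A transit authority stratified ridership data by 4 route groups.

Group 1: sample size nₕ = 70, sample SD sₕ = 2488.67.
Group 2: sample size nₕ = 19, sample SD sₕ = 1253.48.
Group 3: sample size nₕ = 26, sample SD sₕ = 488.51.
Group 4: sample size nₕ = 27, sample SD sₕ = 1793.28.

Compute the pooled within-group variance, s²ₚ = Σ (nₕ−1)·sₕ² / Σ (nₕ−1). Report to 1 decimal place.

3950797.5

Degrees of freedom: 69 + 18 + 25 + 26 = 138.
Σ(nₕ−1)sₕ² = 69·6193478.3689 + 18·1571212.1104 + 25·238642.0201 + 26·3215853.1584 = 545210058.0622.
s²ₚ = 545210058.0622 / 138 = 3950797.522... → 3950797.5.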